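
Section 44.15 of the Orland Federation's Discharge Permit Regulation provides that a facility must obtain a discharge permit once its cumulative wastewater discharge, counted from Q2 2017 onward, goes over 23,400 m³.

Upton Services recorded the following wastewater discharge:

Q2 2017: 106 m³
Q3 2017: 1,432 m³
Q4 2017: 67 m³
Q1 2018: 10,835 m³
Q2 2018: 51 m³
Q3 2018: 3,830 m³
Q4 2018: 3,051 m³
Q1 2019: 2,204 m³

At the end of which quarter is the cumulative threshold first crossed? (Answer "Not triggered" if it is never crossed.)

Not triggered

Through Q2 2017: 106 m³
Through Q3 2017: 1,538 m³
Through Q4 2017: 1,605 m³
Through Q1 2018: 12,440 m³
Through Q2 2018: 12,491 m³
Through Q3 2018: 16,321 m³
Through Q4 2018: 19,372 m³
Through Q1 2019: 21,576 m³
Final cumulative total 21,576 m³ ≤ 23,400 m³; the threshold is never exceeded.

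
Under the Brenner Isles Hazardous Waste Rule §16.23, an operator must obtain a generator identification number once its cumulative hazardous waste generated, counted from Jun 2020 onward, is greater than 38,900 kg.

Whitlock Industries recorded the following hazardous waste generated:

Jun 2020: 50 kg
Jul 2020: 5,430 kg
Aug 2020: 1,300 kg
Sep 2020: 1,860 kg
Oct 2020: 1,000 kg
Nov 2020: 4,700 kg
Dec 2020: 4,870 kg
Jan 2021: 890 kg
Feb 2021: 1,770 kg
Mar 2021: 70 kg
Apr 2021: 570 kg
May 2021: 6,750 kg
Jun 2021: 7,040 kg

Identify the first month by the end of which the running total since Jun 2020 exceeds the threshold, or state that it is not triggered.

Through Jun 2020: 50 kg
Through Jul 2020: 5,480 kg
Through Aug 2020: 6,780 kg
Through Sep 2020: 8,640 kg
Through Oct 2020: 9,640 kg
Through Nov 2020: 14,340 kg
Through Dec 2020: 19,210 kg
Through Jan 2021: 20,100 kg
Through Feb 2021: 21,870 kg
Through Mar 2021: 21,940 kg
Through Apr 2021: 22,510 kg
Through May 2021: 29,260 kg
Through Jun 2021: 36,300 kg
Final cumulative total 36,300 kg ≤ 38,900 kg; the threshold is never exceeded.

Not triggered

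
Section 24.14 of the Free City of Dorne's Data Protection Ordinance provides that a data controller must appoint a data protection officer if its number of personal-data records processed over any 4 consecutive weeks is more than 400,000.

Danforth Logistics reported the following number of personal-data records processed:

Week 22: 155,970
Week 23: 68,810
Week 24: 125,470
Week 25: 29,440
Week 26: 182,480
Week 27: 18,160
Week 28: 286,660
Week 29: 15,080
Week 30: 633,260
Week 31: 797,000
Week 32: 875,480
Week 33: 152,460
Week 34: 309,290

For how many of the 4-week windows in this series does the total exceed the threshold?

Week 22–Week 25: 155,970 + 68,810 + 125,470 + 29,440 = 379,690 (under)
Week 23–Week 26: 68,810 + 125,470 + 29,440 + 182,480 = 406,200 (over)
Week 24–Week 27: 125,470 + 29,440 + 182,480 + 18,160 = 355,550 (under)
Week 25–Week 28: 29,440 + 182,480 + 18,160 + 286,660 = 516,740 (over)
Week 26–Week 29: 182,480 + 18,160 + 286,660 + 15,080 = 502,380 (over)
Week 27–Week 30: 18,160 + 286,660 + 15,080 + 633,260 = 953,160 (over)
Week 28–Week 31: 286,660 + 15,080 + 633,260 + 797,000 = 1,732,000 (over)
Week 29–Week 32: 15,080 + 633,260 + 797,000 + 875,480 = 2,320,820 (over)
Week 30–Week 33: 633,260 + 797,000 + 875,480 + 152,460 = 2,458,200 (over)
Week 31–Week 34: 797,000 + 875,480 + 152,460 + 309,290 = 2,134,230 (over)
8 windows exceed the threshold.

8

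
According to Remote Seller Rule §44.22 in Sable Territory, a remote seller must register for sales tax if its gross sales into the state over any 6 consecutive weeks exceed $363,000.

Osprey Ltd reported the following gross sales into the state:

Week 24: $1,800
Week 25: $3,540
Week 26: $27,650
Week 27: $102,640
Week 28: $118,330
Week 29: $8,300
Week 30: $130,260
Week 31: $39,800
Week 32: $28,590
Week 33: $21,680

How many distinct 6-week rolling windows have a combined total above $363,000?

Week 24–Week 29: $1,800 + $3,540 + $27,650 + $102,640 + $118,330 + $8,300 = $262,260 (under)
Week 25–Week 30: $3,540 + $27,650 + $102,640 + $118,330 + $8,300 + $130,260 = $390,720 (over)
Week 26–Week 31: $27,650 + $102,640 + $118,330 + $8,300 + $130,260 + $39,800 = $426,980 (over)
Week 27–Week 32: $102,640 + $118,330 + $8,300 + $130,260 + $39,800 + $28,590 = $427,920 (over)
Week 28–Week 33: $118,330 + $8,300 + $130,260 + $39,800 + $28,590 + $21,680 = $346,960 (under)
3 windows exceed the threshold.

3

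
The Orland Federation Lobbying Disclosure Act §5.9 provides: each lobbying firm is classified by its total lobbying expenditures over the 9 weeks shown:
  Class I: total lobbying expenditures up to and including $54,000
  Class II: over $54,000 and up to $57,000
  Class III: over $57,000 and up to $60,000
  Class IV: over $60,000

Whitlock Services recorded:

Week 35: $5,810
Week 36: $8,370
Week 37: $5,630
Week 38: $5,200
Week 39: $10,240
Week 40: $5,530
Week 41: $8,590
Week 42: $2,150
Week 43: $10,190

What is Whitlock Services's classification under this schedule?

Total lobbying expenditures: $5,810 + $8,370 + $5,630 + $5,200 + $10,240 + $5,530 + $8,590 + $2,150 + $10,190 = $61,710.
$61,710 > $60,000, so Class IV applies.

Class IV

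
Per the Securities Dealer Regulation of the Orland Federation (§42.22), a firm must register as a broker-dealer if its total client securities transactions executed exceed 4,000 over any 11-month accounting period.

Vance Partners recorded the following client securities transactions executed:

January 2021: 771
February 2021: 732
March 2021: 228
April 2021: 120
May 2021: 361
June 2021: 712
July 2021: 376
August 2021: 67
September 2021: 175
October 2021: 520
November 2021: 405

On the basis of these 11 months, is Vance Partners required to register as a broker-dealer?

Total client securities transactions executed: 771 + 732 + 228 + 120 + 361 + 712 + 376 + 67 + 175 + 520 + 405 = 4,467.
4,467 > 4,000, so the threshold is exceeded.

Yes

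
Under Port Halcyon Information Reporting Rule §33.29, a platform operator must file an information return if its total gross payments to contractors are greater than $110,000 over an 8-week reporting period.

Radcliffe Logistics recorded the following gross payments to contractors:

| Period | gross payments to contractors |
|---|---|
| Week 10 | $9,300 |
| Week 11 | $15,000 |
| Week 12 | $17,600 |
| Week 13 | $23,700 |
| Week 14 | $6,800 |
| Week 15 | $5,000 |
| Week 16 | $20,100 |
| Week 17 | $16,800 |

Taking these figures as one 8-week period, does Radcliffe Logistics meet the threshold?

Total gross payments to contractors: $9,300 + $15,000 + $17,600 + $23,700 + $6,800 + $5,000 + $20,100 + $16,800 = $114,300.
$114,300 > $110,000, so the threshold is exceeded.

Yes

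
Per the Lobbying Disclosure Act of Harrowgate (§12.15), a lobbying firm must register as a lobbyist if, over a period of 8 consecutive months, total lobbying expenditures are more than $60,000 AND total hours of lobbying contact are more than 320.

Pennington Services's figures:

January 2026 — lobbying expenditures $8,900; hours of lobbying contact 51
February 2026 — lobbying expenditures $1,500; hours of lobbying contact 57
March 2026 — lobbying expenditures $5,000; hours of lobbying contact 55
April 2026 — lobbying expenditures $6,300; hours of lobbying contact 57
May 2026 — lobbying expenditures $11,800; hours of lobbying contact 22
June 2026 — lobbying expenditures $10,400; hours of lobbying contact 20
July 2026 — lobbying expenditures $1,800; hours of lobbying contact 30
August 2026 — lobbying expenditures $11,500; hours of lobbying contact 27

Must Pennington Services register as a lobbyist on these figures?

No

Total lobbying expenditures: $8,900 + $1,500 + $5,000 + $6,300 + $11,800 + $10,400 + $1,800 + $11,500 = $57,200 (≤ $60,000).
Total hours of lobbying contact: 51 + 57 + 55 + 57 + 22 + 20 + 30 + 27 = 319 (≤ 320).
The test is 'and': the rule requires both, and at least one is not exceeded.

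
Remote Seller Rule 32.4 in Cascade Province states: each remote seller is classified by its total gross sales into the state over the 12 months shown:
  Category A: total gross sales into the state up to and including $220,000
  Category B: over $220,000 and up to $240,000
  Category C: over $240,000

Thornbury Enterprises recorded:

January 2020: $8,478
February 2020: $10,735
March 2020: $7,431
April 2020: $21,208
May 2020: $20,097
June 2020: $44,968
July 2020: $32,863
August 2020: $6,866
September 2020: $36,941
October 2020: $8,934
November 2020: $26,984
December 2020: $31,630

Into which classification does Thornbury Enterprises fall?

Total gross sales into the state: $8,478 + $10,735 + $7,431 + $21,208 + $20,097 + $44,968 + $32,863 + $6,866 + $36,941 + $8,934 + $26,984 + $31,630 = $257,135.
$257,135 > $240,000, so Category C applies.

Category C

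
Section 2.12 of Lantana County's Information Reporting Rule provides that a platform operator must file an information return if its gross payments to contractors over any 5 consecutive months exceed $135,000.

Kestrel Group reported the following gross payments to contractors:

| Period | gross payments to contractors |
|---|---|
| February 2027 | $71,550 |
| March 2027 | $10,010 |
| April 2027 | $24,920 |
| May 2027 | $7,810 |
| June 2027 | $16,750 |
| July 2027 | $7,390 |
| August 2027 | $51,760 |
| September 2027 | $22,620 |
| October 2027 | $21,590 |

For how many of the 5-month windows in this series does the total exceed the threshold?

February 2027–June 2027: $71,550 + $10,010 + $24,920 + $7,810 + $16,750 = $131,040 (under)
March 2027–July 2027: $10,010 + $24,920 + $7,810 + $16,750 + $7,390 = $66,880 (under)
April 2027–August 2027: $24,920 + $7,810 + $16,750 + $7,390 + $51,760 = $108,630 (under)
May 2027–September 2027: $7,810 + $16,750 + $7,390 + $51,760 + $22,620 = $106,330 (under)
June 2027–October 2027: $16,750 + $7,390 + $51,760 + $22,620 + $21,590 = $120,110 (under)
0 windows exceed the threshold.

0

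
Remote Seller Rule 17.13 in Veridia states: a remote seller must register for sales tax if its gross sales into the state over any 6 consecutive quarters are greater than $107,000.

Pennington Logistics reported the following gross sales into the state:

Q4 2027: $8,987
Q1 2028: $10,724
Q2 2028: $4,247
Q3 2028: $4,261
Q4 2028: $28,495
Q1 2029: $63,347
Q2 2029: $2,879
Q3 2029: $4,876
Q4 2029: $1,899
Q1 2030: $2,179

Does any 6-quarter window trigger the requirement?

Q4 2027–Q1 2029: $8,987 + $10,724 + $4,247 + $4,261 + $28,495 + $63,347 = $120,061 (over)
Q1 2028–Q2 2029: $10,724 + $4,247 + $4,261 + $28,495 + $63,347 + $2,879 = $113,953 (over)
Q2 2028–Q3 2029: $4,247 + $4,261 + $28,495 + $63,347 + $2,879 + $4,876 = $108,105 (over)
Q3 2028–Q4 2029: $4,261 + $28,495 + $63,347 + $2,879 + $4,876 + $1,899 = $105,757 (under)
Q4 2028–Q1 2030: $28,495 + $63,347 + $2,879 + $4,876 + $1,899 + $2,179 = $103,675 (under)
At least one window exceeds $107,000.

Yes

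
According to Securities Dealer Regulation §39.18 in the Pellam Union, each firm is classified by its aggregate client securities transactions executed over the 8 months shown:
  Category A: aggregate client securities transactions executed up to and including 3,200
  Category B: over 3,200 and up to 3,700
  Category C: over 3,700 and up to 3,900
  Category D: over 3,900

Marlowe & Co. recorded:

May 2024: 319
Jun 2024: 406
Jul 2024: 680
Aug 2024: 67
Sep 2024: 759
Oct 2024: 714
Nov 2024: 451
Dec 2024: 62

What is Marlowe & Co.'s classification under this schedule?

Aggregate client securities transactions executed: 319 + 406 + 680 + 67 + 759 + 714 + 451 + 62 = 3,458.
3,200 < 3,458 ≤ 3,700, so Category B applies.

Category B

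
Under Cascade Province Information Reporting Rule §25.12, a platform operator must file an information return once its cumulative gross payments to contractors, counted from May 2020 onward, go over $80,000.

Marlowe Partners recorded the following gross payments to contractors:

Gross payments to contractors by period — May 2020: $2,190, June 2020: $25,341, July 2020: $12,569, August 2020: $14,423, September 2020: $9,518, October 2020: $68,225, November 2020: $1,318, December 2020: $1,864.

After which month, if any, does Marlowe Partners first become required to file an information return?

Through May 2020: $2,190
Through June 2020: $27,531
Through July 2020: $40,100
Through August 2020: $54,523
Through September 2020: $64,041
Through October 2020: $132,266 ← exceeds threshold

October 2020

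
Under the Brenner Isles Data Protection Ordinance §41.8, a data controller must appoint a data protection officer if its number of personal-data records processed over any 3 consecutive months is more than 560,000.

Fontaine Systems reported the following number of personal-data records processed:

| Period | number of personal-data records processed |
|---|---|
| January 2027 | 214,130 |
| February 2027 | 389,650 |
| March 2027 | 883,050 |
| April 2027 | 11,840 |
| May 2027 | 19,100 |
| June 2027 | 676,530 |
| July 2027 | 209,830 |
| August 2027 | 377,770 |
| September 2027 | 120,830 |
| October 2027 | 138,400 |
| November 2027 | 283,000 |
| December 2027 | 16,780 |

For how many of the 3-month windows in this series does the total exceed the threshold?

8

January 2027–March 2027: 214,130 + 389,650 + 883,050 = 1,486,830 (over)
February 2027–April 2027: 389,650 + 883,050 + 11,840 = 1,284,540 (over)
March 2027–May 2027: 883,050 + 11,840 + 19,100 = 913,990 (over)
April 2027–June 2027: 11,840 + 19,100 + 676,530 = 707,470 (over)
May 2027–July 2027: 19,100 + 676,530 + 209,830 = 905,460 (over)
June 2027–August 2027: 676,530 + 209,830 + 377,770 = 1,264,130 (over)
July 2027–September 2027: 209,830 + 377,770 + 120,830 = 708,430 (over)
August 2027–October 2027: 377,770 + 120,830 + 138,400 = 637,000 (over)
September 2027–November 2027: 120,830 + 138,400 + 283,000 = 542,230 (under)
October 2027–December 2027: 138,400 + 283,000 + 16,780 = 438,180 (under)
8 windows exceed the threshold.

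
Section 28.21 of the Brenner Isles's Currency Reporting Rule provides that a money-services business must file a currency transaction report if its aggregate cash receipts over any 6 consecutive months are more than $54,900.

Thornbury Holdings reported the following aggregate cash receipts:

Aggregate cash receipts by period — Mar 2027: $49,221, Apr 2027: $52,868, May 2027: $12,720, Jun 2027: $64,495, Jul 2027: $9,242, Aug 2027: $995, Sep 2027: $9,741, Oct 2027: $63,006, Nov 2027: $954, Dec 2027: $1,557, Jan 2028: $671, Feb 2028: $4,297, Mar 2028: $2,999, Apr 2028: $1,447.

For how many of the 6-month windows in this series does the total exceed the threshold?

8

Mar 2027–Aug 2027: $49,221 + $52,868 + $12,720 + $64,495 + $9,242 + $995 = $189,541 (over)
Apr 2027–Sep 2027: $52,868 + $12,720 + $64,495 + $9,242 + $995 + $9,741 = $150,061 (over)
May 2027–Oct 2027: $12,720 + $64,495 + $9,242 + $995 + $9,741 + $63,006 = $160,199 (over)
Jun 2027–Nov 2027: $64,495 + $9,242 + $995 + $9,741 + $63,006 + $954 = $148,433 (over)
Jul 2027–Dec 2027: $9,242 + $995 + $9,741 + $63,006 + $954 + $1,557 = $85,495 (over)
Aug 2027–Jan 2028: $995 + $9,741 + $63,006 + $954 + $1,557 + $671 = $76,924 (over)
Sep 2027–Feb 2028: $9,741 + $63,006 + $954 + $1,557 + $671 + $4,297 = $80,226 (over)
Oct 2027–Mar 2028: $63,006 + $954 + $1,557 + $671 + $4,297 + $2,999 = $73,484 (over)
Nov 2027–Apr 2028: $954 + $1,557 + $671 + $4,297 + $2,999 + $1,447 = $11,925 (under)
8 windows exceed the threshold.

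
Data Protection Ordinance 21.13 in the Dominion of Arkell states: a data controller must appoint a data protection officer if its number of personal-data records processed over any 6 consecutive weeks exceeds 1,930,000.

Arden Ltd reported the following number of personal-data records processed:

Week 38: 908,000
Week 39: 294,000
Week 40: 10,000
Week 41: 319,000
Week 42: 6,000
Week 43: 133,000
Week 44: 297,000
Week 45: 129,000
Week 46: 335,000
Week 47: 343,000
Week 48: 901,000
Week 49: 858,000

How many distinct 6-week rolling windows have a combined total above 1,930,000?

2

Week 38–Week 43: 908,000 + 294,000 + 10,000 + 319,000 + 6,000 + 133,000 = 1,670,000 (under)
Week 39–Week 44: 294,000 + 10,000 + 319,000 + 6,000 + 133,000 + 297,000 = 1,059,000 (under)
Week 40–Week 45: 10,000 + 319,000 + 6,000 + 133,000 + 297,000 + 129,000 = 894,000 (under)
Week 41–Week 46: 319,000 + 6,000 + 133,000 + 297,000 + 129,000 + 335,000 = 1,219,000 (under)
Week 42–Week 47: 6,000 + 133,000 + 297,000 + 129,000 + 335,000 + 343,000 = 1,243,000 (under)
Week 43–Week 48: 133,000 + 297,000 + 129,000 + 335,000 + 343,000 + 901,000 = 2,138,000 (over)
Week 44–Week 49: 297,000 + 129,000 + 335,000 + 343,000 + 901,000 + 858,000 = 2,863,000 (over)
2 windows exceed the threshold.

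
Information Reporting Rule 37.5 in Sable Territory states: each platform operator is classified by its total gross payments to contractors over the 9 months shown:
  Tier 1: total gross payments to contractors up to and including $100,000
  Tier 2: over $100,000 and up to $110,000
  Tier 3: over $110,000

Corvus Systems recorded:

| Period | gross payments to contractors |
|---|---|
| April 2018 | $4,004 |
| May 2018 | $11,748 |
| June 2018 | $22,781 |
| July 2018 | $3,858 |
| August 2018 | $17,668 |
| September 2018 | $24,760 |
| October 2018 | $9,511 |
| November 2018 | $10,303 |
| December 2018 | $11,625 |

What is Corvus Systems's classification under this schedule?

Total gross payments to contractors: $4,004 + $11,748 + $22,781 + $3,858 + $17,668 + $24,760 + $9,511 + $10,303 + $11,625 = $116,258.
$116,258 > $110,000, so Tier 3 applies.

Tier 3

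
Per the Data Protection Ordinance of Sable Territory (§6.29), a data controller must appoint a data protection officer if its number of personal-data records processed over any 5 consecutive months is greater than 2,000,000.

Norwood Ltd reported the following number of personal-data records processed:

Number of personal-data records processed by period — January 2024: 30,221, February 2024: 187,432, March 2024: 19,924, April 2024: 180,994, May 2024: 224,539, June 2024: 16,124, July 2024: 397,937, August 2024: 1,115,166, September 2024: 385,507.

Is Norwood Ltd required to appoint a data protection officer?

January 2024–May 2024: 30,221 + 187,432 + 19,924 + 180,994 + 224,539 = 643,110 (under)
February 2024–June 2024: 187,432 + 19,924 + 180,994 + 224,539 + 16,124 = 629,013 (under)
March 2024–July 2024: 19,924 + 180,994 + 224,539 + 16,124 + 397,937 = 839,518 (under)
April 2024–August 2024: 180,994 + 224,539 + 16,124 + 397,937 + 1,115,166 = 1,934,760 (under)
May 2024–September 2024: 224,539 + 16,124 + 397,937 + 1,115,166 + 385,507 = 2,139,273 (over)
At least one window exceeds 2,000,000.

Yes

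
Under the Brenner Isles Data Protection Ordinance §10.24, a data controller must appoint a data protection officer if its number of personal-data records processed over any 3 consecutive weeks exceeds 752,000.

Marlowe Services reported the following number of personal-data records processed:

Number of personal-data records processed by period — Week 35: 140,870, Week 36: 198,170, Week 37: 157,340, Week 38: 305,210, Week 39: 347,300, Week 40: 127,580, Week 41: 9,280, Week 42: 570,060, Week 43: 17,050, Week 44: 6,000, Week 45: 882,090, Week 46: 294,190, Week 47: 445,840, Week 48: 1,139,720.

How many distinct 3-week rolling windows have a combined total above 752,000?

Week 35–Week 37: 140,870 + 198,170 + 157,340 = 496,380 (under)
Week 36–Week 38: 198,170 + 157,340 + 305,210 = 660,720 (under)
Week 37–Week 39: 157,340 + 305,210 + 347,300 = 809,850 (over)
Week 38–Week 40: 305,210 + 347,300 + 127,580 = 780,090 (over)
Week 39–Week 41: 347,300 + 127,580 + 9,280 = 484,160 (under)
Week 40–Week 42: 127,580 + 9,280 + 570,060 = 706,920 (under)
Week 41–Week 43: 9,280 + 570,060 + 17,050 = 596,390 (under)
Week 42–Week 44: 570,060 + 17,050 + 6,000 = 593,110 (under)
Week 43–Week 45: 17,050 + 6,000 + 882,090 = 905,140 (over)
Week 44–Week 46: 6,000 + 882,090 + 294,190 = 1,182,280 (over)
Week 45–Week 47: 882,090 + 294,190 + 445,840 = 1,622,120 (over)
Week 46–Week 48: 294,190 + 445,840 + 1,139,720 = 1,879,750 (over)
6 windows exceed the threshold.

6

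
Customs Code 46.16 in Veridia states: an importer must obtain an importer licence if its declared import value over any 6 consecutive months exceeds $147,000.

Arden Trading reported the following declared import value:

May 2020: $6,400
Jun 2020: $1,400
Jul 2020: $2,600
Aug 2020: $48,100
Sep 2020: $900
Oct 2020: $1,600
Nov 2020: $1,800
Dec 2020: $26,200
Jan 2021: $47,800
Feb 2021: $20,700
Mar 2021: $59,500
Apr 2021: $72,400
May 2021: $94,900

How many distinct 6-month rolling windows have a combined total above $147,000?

May 2020–Oct 2020: $6,400 + $1,400 + $2,600 + $48,100 + $900 + $1,600 = $61,000 (under)
Jun 2020–Nov 2020: $1,400 + $2,600 + $48,100 + $900 + $1,600 + $1,800 = $56,400 (under)
Jul 2020–Dec 2020: $2,600 + $48,100 + $900 + $1,600 + $1,800 + $26,200 = $81,200 (under)
Aug 2020–Jan 2021: $48,100 + $900 + $1,600 + $1,800 + $26,200 + $47,800 = $126,400 (under)
Sep 2020–Feb 2021: $900 + $1,600 + $1,800 + $26,200 + $47,800 + $20,700 = $99,000 (under)
Oct 2020–Mar 2021: $1,600 + $1,800 + $26,200 + $47,800 + $20,700 + $59,500 = $157,600 (over)
Nov 2020–Apr 2021: $1,800 + $26,200 + $47,800 + $20,700 + $59,500 + $72,400 = $228,400 (over)
Dec 2020–May 2021: $26,200 + $47,800 + $20,700 + $59,500 + $72,400 + $94,900 = $321,500 (over)
3 windows exceed the threshold.

3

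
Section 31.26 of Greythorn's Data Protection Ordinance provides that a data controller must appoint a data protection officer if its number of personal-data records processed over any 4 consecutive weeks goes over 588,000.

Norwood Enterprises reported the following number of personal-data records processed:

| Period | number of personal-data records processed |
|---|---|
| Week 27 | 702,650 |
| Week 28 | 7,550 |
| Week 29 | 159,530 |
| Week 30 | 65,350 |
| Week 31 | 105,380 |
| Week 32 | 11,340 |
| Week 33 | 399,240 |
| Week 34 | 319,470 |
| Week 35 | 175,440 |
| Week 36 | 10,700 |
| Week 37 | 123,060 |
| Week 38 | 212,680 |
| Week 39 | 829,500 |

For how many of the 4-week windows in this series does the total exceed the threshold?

Week 27–Week 30: 702,650 + 7,550 + 159,530 + 65,350 = 935,080 (over)
Week 28–Week 31: 7,550 + 159,530 + 65,350 + 105,380 = 337,810 (under)
Week 29–Week 32: 159,530 + 65,350 + 105,380 + 11,340 = 341,600 (under)
Week 30–Week 33: 65,350 + 105,380 + 11,340 + 399,240 = 581,310 (under)
Week 31–Week 34: 105,380 + 11,340 + 399,240 + 319,470 = 835,430 (over)
Week 32–Week 35: 11,340 + 399,240 + 319,470 + 175,440 = 905,490 (over)
Week 33–Week 36: 399,240 + 319,470 + 175,440 + 10,700 = 904,850 (over)
Week 34–Week 37: 319,470 + 175,440 + 10,700 + 123,060 = 628,670 (over)
Week 35–Week 38: 175,440 + 10,700 + 123,060 + 212,680 = 521,880 (under)
Week 36–Week 39: 10,700 + 123,060 + 212,680 + 829,500 = 1,175,940 (over)
6 windows exceed the threshold.

6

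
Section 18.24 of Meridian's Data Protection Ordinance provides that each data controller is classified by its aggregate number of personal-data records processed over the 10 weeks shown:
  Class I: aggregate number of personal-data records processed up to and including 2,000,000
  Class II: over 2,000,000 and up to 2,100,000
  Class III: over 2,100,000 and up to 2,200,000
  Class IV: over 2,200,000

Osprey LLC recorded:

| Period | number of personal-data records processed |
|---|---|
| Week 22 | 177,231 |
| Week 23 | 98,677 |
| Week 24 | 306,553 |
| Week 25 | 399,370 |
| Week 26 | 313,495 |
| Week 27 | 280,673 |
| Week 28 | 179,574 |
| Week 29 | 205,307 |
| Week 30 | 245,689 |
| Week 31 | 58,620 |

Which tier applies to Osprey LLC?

Aggregate number of personal-data records processed: 177,231 + 98,677 + 306,553 + 399,370 + 313,495 + 280,673 + 179,574 + 205,307 + 245,689 + 58,620 = 2,265,189.
2,265,189 > 2,200,000, so Class IV applies.

Class IV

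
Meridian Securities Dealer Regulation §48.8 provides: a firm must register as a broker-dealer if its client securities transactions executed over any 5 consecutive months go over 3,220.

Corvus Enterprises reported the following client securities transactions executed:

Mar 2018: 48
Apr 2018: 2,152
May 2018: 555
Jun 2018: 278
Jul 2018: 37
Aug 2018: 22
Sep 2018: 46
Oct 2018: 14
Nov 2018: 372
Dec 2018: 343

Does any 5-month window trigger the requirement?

Mar 2018–Jul 2018: 48 + 2,152 + 555 + 278 + 37 = 3,070 (under)
Apr 2018–Aug 2018: 2,152 + 555 + 278 + 37 + 22 = 3,044 (under)
May 2018–Sep 2018: 555 + 278 + 37 + 22 + 46 = 938 (under)
Jun 2018–Oct 2018: 278 + 37 + 22 + 46 + 14 = 397 (under)
Jul 2018–Nov 2018: 37 + 22 + 46 + 14 + 372 = 491 (under)
Aug 2018–Dec 2018: 22 + 46 + 14 + 372 + 343 = 797 (under)
No window exceeds 3,220.

No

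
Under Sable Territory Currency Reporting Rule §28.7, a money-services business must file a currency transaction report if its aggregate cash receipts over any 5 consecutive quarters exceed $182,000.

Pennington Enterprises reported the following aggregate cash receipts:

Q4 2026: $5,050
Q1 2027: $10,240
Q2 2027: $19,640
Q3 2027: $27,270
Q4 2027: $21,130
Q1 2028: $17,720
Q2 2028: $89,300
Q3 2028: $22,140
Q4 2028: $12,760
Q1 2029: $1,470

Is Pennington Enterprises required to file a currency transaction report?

No

Q4 2026–Q4 2027: $5,050 + $10,240 + $19,640 + $27,270 + $21,130 = $83,330 (under)
Q1 2027–Q1 2028: $10,240 + $19,640 + $27,270 + $21,130 + $17,720 = $96,000 (under)
Q2 2027–Q2 2028: $19,640 + $27,270 + $21,130 + $17,720 + $89,300 = $175,060 (under)
Q3 2027–Q3 2028: $27,270 + $21,130 + $17,720 + $89,300 + $22,140 = $177,560 (under)
Q4 2027–Q4 2028: $21,130 + $17,720 + $89,300 + $22,140 + $12,760 = $163,050 (under)
Q1 2028–Q1 2029: $17,720 + $89,300 + $22,140 + $12,760 + $1,470 = $143,390 (under)
No window exceeds $182,000.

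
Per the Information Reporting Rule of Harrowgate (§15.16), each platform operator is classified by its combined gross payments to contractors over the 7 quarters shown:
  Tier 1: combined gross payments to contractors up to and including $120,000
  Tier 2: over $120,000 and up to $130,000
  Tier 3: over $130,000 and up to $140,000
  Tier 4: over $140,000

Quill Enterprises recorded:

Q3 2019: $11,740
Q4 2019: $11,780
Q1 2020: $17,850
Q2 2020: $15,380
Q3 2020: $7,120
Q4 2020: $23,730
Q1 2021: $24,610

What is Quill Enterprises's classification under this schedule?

Tier 1

Combined gross payments to contractors: $11,740 + $11,780 + $17,850 + $15,380 + $7,120 + $23,730 + $24,610 = $112,210.
$112,210 ≤ $120,000, so Tier 1 applies.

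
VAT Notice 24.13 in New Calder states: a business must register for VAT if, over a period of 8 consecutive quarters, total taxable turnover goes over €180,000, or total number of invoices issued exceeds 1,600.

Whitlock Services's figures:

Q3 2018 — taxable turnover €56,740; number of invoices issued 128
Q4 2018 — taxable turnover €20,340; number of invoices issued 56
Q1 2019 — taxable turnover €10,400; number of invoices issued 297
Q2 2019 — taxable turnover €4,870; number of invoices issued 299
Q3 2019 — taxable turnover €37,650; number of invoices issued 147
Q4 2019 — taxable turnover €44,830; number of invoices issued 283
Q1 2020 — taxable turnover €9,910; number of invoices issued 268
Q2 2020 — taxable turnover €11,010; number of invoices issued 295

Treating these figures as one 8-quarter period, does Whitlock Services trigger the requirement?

Yes

Total taxable turnover: €56,740 + €20,340 + €10,400 + €4,870 + €37,650 + €44,830 + €9,910 + €11,010 = €195,750 (> €180,000).
Total number of invoices issued: 128 + 56 + 297 + 299 + 147 + 283 + 268 + 295 = 1,773 (> 1,600).
The test is 'or': at least one threshold is exceeded.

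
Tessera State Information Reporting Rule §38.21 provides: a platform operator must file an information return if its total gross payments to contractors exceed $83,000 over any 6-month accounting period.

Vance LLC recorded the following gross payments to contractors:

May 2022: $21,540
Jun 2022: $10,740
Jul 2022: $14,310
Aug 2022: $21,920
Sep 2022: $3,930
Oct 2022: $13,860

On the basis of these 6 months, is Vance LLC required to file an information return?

Total gross payments to contractors: $21,540 + $10,740 + $14,310 + $21,920 + $3,930 + $13,860 = $86,300.
$86,300 > $83,000, so the threshold is exceeded.

Yes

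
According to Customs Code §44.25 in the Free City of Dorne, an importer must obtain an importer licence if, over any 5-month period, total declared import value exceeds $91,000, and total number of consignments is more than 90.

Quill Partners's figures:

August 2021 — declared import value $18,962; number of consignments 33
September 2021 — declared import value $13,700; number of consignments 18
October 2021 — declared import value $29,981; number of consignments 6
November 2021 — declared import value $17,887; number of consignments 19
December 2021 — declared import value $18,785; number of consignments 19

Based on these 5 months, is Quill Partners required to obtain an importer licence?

Yes

Total declared import value: $18,962 + $13,700 + $29,981 + $17,887 + $18,785 = $99,315 (> $91,000).
Total number of consignments: 33 + 18 + 6 + 19 + 19 = 95 (> 90).
The test is 'and': both thresholds are exceeded.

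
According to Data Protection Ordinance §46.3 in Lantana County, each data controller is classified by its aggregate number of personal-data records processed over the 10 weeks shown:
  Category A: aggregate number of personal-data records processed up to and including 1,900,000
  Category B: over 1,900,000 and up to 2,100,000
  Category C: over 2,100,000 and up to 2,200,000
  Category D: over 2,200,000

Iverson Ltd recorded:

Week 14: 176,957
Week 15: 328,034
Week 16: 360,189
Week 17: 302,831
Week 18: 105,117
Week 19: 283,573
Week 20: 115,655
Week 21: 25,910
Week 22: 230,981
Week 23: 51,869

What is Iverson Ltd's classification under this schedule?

Aggregate number of personal-data records processed: 176,957 + 328,034 + 360,189 + 302,831 + 105,117 + 283,573 + 115,655 + 25,910 + 230,981 + 51,869 = 1,981,116.
1,900,000 < 1,981,116 ≤ 2,100,000, so Category B applies.

Category B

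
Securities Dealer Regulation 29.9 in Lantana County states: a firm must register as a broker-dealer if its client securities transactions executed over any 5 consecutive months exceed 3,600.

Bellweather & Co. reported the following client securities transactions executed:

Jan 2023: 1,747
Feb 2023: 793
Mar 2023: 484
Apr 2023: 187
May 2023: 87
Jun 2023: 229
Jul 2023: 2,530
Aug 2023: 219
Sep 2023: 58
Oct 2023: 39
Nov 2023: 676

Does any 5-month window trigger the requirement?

Jan 2023–May 2023: 1,747 + 793 + 484 + 187 + 87 = 3,298 (under)
Feb 2023–Jun 2023: 793 + 484 + 187 + 87 + 229 = 1,780 (under)
Mar 2023–Jul 2023: 484 + 187 + 87 + 229 + 2,530 = 3,517 (under)
Apr 2023–Aug 2023: 187 + 87 + 229 + 2,530 + 219 = 3,252 (under)
May 2023–Sep 2023: 87 + 229 + 2,530 + 219 + 58 = 3,123 (under)
Jun 2023–Oct 2023: 229 + 2,530 + 219 + 58 + 39 = 3,075 (under)
Jul 2023–Nov 2023: 2,530 + 219 + 58 + 39 + 676 = 3,522 (under)
No window exceeds 3,600.

No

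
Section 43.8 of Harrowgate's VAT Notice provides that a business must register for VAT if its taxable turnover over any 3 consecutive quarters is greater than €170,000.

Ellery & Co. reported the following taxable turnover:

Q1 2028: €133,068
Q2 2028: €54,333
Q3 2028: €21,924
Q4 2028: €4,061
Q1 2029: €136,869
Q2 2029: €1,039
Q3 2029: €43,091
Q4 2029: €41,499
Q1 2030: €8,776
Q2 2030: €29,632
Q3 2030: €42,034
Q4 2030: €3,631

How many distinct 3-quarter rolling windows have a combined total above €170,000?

Q1 2028–Q3 2028: €133,068 + €54,333 + €21,924 = €209,325 (over)
Q2 2028–Q4 2028: €54,333 + €21,924 + €4,061 = €80,318 (under)
Q3 2028–Q1 2029: €21,924 + €4,061 + €136,869 = €162,854 (under)
Q4 2028–Q2 2029: €4,061 + €136,869 + €1,039 = €141,969 (under)
Q1 2029–Q3 2029: €136,869 + €1,039 + €43,091 = €180,999 (over)
Q2 2029–Q4 2029: €1,039 + €43,091 + €41,499 = €85,629 (under)
Q3 2029–Q1 2030: €43,091 + €41,499 + €8,776 = €93,366 (under)
Q4 2029–Q2 2030: €41,499 + €8,776 + €29,632 = €79,907 (under)
Q1 2030–Q3 2030: €8,776 + €29,632 + €42,034 = €80,442 (under)
Q2 2030–Q4 2030: €29,632 + €42,034 + €3,631 = €75,297 (under)
2 windows exceed the threshold.

2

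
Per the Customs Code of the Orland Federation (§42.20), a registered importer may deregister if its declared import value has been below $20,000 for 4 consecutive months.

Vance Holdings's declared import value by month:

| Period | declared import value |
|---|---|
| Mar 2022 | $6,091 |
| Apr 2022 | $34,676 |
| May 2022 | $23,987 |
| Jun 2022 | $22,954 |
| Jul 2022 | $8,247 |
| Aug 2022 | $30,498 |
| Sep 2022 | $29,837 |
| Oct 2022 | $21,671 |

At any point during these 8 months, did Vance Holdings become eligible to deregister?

Months below $20,000: Mar 2022, Jul 2022.
Longest run of consecutive months below the threshold: 1.
1 < 4, so Vance Holdings never became eligible.

No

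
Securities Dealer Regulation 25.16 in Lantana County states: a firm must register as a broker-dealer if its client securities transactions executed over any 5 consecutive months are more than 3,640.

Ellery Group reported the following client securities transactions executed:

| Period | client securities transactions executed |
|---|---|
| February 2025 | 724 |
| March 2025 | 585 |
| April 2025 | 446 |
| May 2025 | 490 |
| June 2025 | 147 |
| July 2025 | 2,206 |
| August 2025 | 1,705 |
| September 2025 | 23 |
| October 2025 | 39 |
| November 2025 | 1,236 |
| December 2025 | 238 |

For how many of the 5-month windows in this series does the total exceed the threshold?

5

February 2025–June 2025: 724 + 585 + 446 + 490 + 147 = 2,392 (under)
March 2025–July 2025: 585 + 446 + 490 + 147 + 2,206 = 3,874 (over)
April 2025–August 2025: 446 + 490 + 147 + 2,206 + 1,705 = 4,994 (over)
May 2025–September 2025: 490 + 147 + 2,206 + 1,705 + 23 = 4,571 (over)
June 2025–October 2025: 147 + 2,206 + 1,705 + 23 + 39 = 4,120 (over)
July 2025–November 2025: 2,206 + 1,705 + 23 + 39 + 1,236 = 5,209 (over)
August 2025–December 2025: 1,705 + 23 + 39 + 1,236 + 238 = 3,241 (under)
5 windows exceed the threshold.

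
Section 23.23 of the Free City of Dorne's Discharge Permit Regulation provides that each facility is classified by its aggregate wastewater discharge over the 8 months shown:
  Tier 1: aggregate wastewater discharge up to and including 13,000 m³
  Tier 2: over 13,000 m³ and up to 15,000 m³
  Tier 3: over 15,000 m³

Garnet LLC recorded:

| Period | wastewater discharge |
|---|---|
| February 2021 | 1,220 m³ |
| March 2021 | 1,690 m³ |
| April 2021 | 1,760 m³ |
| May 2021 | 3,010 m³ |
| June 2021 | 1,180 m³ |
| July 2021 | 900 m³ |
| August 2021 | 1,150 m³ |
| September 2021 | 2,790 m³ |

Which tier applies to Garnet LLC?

Tier 2

Aggregate wastewater discharge: 1,220 m³ + 1,690 m³ + 1,760 m³ + 3,010 m³ + 1,180 m³ + 900 m³ + 1,150 m³ + 2,790 m³ = 13,700 m³.
13,000 m³ < 13,700 m³ ≤ 15,000 m³, so Tier 2 applies.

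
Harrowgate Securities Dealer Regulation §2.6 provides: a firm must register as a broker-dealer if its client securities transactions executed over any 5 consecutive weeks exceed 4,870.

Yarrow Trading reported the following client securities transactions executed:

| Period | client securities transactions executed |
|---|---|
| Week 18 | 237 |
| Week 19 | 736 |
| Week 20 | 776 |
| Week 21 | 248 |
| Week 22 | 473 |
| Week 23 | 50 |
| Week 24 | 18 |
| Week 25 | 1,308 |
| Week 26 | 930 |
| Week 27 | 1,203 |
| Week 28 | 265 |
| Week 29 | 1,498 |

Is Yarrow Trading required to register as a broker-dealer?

Week 18–Week 22: 237 + 736 + 776 + 248 + 473 = 2,470 (under)
Week 19–Week 23: 736 + 776 + 248 + 473 + 50 = 2,283 (under)
Week 20–Week 24: 776 + 248 + 473 + 50 + 18 = 1,565 (under)
Week 21–Week 25: 248 + 473 + 50 + 18 + 1,308 = 2,097 (under)
Week 22–Week 26: 473 + 50 + 18 + 1,308 + 930 = 2,779 (under)
Week 23–Week 27: 50 + 18 + 1,308 + 930 + 1,203 = 3,509 (under)
Week 24–Week 28: 18 + 1,308 + 930 + 1,203 + 265 = 3,724 (under)
Week 25–Week 29: 1,308 + 930 + 1,203 + 265 + 1,498 = 5,204 (over)
At least one window exceeds 4,870.

Yes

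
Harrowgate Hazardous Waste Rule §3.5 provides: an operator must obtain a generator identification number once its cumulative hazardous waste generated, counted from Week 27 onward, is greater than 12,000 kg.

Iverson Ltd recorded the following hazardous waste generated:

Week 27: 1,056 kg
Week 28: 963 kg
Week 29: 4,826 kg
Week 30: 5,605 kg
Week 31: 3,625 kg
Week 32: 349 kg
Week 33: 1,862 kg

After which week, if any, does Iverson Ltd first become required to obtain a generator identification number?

Week 30

Through Week 27: 1,056 kg
Through Week 28: 2,019 kg
Through Week 29: 6,845 kg
Through Week 30: 12,450 kg ← exceeds threshold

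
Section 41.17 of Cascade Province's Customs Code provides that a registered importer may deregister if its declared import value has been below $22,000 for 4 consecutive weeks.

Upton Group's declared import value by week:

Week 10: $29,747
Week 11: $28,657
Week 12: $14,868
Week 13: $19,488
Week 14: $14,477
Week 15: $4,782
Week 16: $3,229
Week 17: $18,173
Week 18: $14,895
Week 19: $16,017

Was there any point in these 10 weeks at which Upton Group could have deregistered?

Yes

Weeks below $22,000: Week 12, Week 13, Week 14, Week 15, Week 16, Week 17, Week 18, Week 19.
Longest run of consecutive weeks below the threshold: 8.
8 ≥ 4, so Upton Group became eligible.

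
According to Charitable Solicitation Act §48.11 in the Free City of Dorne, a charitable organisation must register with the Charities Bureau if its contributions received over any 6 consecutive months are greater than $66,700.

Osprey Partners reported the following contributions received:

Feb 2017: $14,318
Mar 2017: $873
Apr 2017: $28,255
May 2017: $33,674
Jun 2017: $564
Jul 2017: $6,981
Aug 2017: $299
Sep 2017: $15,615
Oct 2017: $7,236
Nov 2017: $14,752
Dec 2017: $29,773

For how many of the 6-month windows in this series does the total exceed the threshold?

Feb 2017–Jul 2017: $14,318 + $873 + $28,255 + $33,674 + $564 + $6,981 = $84,665 (over)
Mar 2017–Aug 2017: $873 + $28,255 + $33,674 + $564 + $6,981 + $299 = $70,646 (over)
Apr 2017–Sep 2017: $28,255 + $33,674 + $564 + $6,981 + $299 + $15,615 = $85,388 (over)
May 2017–Oct 2017: $33,674 + $564 + $6,981 + $299 + $15,615 + $7,236 = $64,369 (under)
Jun 2017–Nov 2017: $564 + $6,981 + $299 + $15,615 + $7,236 + $14,752 = $45,447 (under)
Jul 2017–Dec 2017: $6,981 + $299 + $15,615 + $7,236 + $14,752 + $29,773 = $74,656 (over)
4 windows exceed the threshold.

4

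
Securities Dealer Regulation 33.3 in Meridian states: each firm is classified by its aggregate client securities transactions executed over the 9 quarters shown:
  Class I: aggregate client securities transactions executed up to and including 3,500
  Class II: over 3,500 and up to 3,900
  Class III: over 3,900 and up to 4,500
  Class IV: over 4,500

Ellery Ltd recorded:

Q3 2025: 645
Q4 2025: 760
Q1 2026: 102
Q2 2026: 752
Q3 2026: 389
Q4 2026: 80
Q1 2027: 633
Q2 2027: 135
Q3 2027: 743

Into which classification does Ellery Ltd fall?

Aggregate client securities transactions executed: 645 + 760 + 102 + 752 + 389 + 80 + 633 + 135 + 743 = 4,239.
3,900 < 4,239 ≤ 4,500, so Class III applies.

Class III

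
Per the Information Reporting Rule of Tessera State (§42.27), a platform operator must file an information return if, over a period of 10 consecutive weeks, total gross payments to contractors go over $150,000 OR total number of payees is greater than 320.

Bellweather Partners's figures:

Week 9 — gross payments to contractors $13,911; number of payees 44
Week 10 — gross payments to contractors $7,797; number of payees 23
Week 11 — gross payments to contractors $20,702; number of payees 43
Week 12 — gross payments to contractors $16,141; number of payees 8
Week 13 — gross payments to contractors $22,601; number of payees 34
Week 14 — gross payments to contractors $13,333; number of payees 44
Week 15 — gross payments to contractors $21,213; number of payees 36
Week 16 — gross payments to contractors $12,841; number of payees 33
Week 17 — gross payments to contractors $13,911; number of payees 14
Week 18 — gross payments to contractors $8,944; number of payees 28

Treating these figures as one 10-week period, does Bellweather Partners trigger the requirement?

Total gross payments to contractors: $13,911 + $7,797 + $20,702 + $16,141 + $22,601 + $13,333 + $21,213 + $12,841 + $13,911 + $8,944 = $151,394 (> $150,000).
Total number of payees: 44 + 23 + 43 + 8 + 34 + 44 + 36 + 33 + 14 + 28 = 307 (≤ 320).
The test is 'or': at least one threshold is exceeded.

Yes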